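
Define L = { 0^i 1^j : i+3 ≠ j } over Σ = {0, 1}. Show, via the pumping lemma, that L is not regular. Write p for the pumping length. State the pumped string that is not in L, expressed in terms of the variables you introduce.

Assume L is regular. Let p be the pumping length given by the pumping lemma.
Choose w = 0^p 1^{p+p!+3}. Since p ≠ (p+p!+3)-3 = p+p!, w ∈ L; and |w| ≥ p.
Write w = xyz as guaranteed by the lemma, with |xy| ≤ p and |y| > 0.
The first p characters of w are 0's, so xy (and hence y) consists only of 0's. Write y = 0^k, 1 ≤ k ≤ p.
Since 1 ≤ k ≤ p, k divides p!; set t = 1 + p!/k. Then xy^t z has p + (p!/k)·k = p + p! copies of 0. Now the 0-count is p+p! and (1-count)-3 = (p+p!+3)-3 = p+p!, so i+3 ≠ j fails. So xy^t z = 0^{p+p!} 1^{p+p!+3} ∉ L.
This is a contradiction; hence L is not regular.

0^{p+p!} 1^{p+p!+3}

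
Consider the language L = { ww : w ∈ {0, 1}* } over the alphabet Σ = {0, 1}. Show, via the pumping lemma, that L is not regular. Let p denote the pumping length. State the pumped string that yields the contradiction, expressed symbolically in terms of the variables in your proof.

Assume L is regular; let p be its pumping constant.
Take w = 0^p 1^p 0^p 1^p = uu where u = 0^p1^p; then w ∈ L and |w| = 4p ≥ p.
By the pumping lemma, w = xyz with |xy| ≤ p and |y| ≥ 1.
Since the first p symbols of w are all 0's and |xy| ≤ p, y lies entirely in the leading 0-block: y = 0^k for some k with 1 ≤ k ≤ p.
Pump with i = 2: xy^2z = 0^{p+k} 1^p 0^p 1^p, of length 4p+k. Suppose this equals vv. The string starts with 0 and ends with 1, so v does too; thus the boundary between the two copies of v is a 1→0 transition. There is exactly one such transition, at position 2p+k, so |v| = 2p+k and |vv| = 4p+2k ≠ 4p+k since k ≥ 1. So xy^2z ∉ L.
This is a contradiction; hence L is not regular.

0^{p+k} 1^p 0^p 1^p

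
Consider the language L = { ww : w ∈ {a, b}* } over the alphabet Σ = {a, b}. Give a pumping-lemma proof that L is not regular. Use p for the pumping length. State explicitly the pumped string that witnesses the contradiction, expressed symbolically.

Toward a contradiction, assume L is regular with pumping length p.
Take w = a^p b^p a^p b^p = uu where u = a^pb^p; then w ∈ L and |w| = 4p ≥ p.
By the pumping lemma, w = xyz with |xy| ≤ p and |y| ≥ 1.
Since the first p symbols of w are all a's and |xy| ≤ p, y lies entirely in the leading a-block: y = a^k for some k with 1 ≤ k ≤ p.
Pump with i = 2: xy^2z = a^{p+k} b^p a^p b^p, of length 4p+k. Suppose this equals vv. The string starts with a and ends with b, so v does too; thus the boundary between the two copies of v is a b→a transition. There is exactly one such transition, at position 2p+k, so |v| = 2p+k and |vv| = 4p+2k ≠ 4p+k since k ≥ 1. So xy^2z ∉ L.
This contradicts the pumping lemma, so L is not regular.

a^{p+k} b^p a^p b^p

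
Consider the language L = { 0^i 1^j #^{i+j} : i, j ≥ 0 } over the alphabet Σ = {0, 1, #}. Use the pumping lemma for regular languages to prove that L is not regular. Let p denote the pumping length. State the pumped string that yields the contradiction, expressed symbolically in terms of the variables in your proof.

0^{p+k} 1^p #^{2p}

Toward a contradiction, assume L is regular with pumping length p.
Take w = 0^p 1^p #^{2p} ∈ L (with i=j=p, i+j=2p), |w| = 4p ≥ p.
Write w = xyz as guaranteed by the lemma, with |xy| ≤ p and y is nonempty.
Since the first p symbols of w are all 0's and |xy| ≤ p, y lies entirely in the leading 0-block: y = 0^k for some k with 1 ≤ k ≤ p.
Consider xy^2z = 0^{p+k} 1^p #^{2p}. Now the 0- and 1-counts sum to 2p+k, but the #-count is 2p ≠ 2p+k. So xy^2z ∉ L.
This contradicts the pumping lemma, so L is not regular.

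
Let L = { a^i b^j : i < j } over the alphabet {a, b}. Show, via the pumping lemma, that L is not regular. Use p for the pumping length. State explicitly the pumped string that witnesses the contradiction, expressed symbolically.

Assume L is regular. Let p be the pumping length given by the pumping lemma.
Choose w = a^p b^{p+1} ∈ L, with |w| = 2p+1 ≥ p.
The pumping lemma gives a decomposition w = xyz where |xy| ≤ p and |y| ≥ 1.
Because |xy| ≤ p and w begins with p copies of a, we have y = a^k with 1 ≤ k ≤ p.
Consider xy^2z = a^{p+k} b^{p+1}. Since k ≥ 1, the a-count p+k is at least p+1, so i < j fails; thus xy^2z ∉ L.
This contradicts the pumping lemma, so L is not regular.

a^{p+k} b^{p+1}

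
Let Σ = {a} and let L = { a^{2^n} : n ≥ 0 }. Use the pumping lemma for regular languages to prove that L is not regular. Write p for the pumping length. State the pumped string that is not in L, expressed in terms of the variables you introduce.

Toward a contradiction, assume L is regular with pumping length p.
Take w = a^{2^p} ∈ L with |w| = 2^p ≥ p.
Write w = xyz as guaranteed by the lemma, with |xy| ≤ p and y is nonempty.
Then y = a^k for some k with 1 ≤ k ≤ p.
Pump with i = 2: xy^2z = a^{2^p+k}. Since 1 ≤ k ≤ p < 2^p, we have 2^p < 2^p+k < 2^{p+1}, so 2^p+k is not a power of 2. So xy^2z ∉ L.
This contradicts the pumping lemma, so L is not regular.

a^{2^p+k}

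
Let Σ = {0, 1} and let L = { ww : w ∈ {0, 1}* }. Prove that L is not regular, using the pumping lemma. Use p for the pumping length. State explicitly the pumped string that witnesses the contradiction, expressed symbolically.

0^{p+k} 1^p 0^p 1^p

Assume L is regular; let p be its pumping constant.
Take w = 0^p 1^p 0^p 1^p = uu where u = 0^p1^p; then w ∈ L and |w| = 4p ≥ p.
The pumping lemma gives a decomposition w = xyz where |xy| ≤ p and y is nonempty.
The first p characters of w are 0's, so xy (and hence y) consists only of 0's. Write y = 0^k, 1 ≤ k ≤ p.
Pump with i = 2: xy^2z = 0^{p+k} 1^p 0^p 1^p, of length 4p+k. Suppose this equals vv. The string starts with 0 and ends with 1, so v does too; thus the boundary between the two copies of v is a 1→0 transition. There is exactly one such transition, at position 2p+k, so |v| = 2p+k and |vv| = 4p+2k ≠ 4p+k since k ≥ 1. So xy^2z ∉ L.
Contradiction. Therefore L is not regular.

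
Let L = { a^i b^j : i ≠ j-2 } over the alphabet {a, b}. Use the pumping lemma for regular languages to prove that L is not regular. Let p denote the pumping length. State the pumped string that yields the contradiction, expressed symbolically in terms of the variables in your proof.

a^{p+p!} b^{p+p!+2}

Assume L is regular. Let p be the pumping length given by the pumping lemma.
Choose w = a^p b^{p+p!+2}. Since p ≠ (p+p!+2)-2 = p+p!, w ∈ L; and |w| ≥ p.
The pumping lemma gives a decomposition w = xyz where |xy| ≤ p and |y| > 0.
Since the first p symbols of w are all a's and |xy| ≤ p, y lies entirely in the leading a-block: y = a^k for some k with 1 ≤ k ≤ p.
Since 1 ≤ k ≤ p, k divides p!; set t = 1 + p!/k. Then xy^t z has p + (p!/k)·k = p + p! copies of a. Now the a-count is p+p! and (b-count)-2 = (p+p!+2)-2 = p+p!, so i ≠ j-2 fails. So xy^t z = a^{p+p!} b^{p+p!+2} ∉ L.
This is a contradiction; hence L is not regular.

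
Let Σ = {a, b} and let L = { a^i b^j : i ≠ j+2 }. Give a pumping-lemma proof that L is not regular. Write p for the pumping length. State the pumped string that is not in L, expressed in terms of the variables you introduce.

a^{p+p!} b^{p+p!-2}

Suppose for contradiction that L is regular, and let p be the pumping length.
Choose w = a^p b^{p+p!-2}. Since p ≠ (p+p!-2)+2 = p+p!, w ∈ L; and |w| ≥ p.
By the pumping lemma, w = xyz with |xy| ≤ p and |y| ≥ 1.
Because |xy| ≤ p and w begins with p copies of a, we have y = a^k with 1 ≤ k ≤ p.
Since 1 ≤ k ≤ p, k divides p!; set t = 1 + p!/k. Then xy^t z has p + (p!/k)·k = p + p! copies of a. Now the a-count is p+p! and (b-count)+2 = (p+p!-2)+2 = p+p!, so i ≠ j+2 fails. So xy^t z = a^{p+p!} b^{p+p!-2} ∉ L.
Contradiction. Therefore L is not regular.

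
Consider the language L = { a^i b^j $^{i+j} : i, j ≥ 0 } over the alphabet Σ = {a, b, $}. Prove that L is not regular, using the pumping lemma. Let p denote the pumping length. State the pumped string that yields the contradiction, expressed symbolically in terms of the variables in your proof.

a^{p+k} b^p $^{2p}

Assume L is regular; let p be its pumping constant.
Take w = a^p b^p $^{2p} ∈ L (with i=j=p, i+j=2p), |w| = 4p ≥ p.
The pumping lemma gives a decomposition w = xyz where |xy| ≤ p and |y| ≥ 1.
Since the first p symbols of w are all a's and |xy| ≤ p, y lies entirely in the leading a-block: y = a^k for some k with 1 ≤ k ≤ p.
Consider xy^2z = a^{p+k} b^p $^{2p}. Now the a- and b-counts sum to 2p+k, but the $-count is 2p ≠ 2p+k. So xy^2z ∉ L.
This contradicts the pumping lemma, so L is not regular.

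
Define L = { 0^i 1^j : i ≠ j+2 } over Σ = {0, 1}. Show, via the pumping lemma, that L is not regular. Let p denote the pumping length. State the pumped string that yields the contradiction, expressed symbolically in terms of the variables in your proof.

Suppose for contradiction that L is regular, and let p be the pumping length.
Choose w = 0^p 1^{p+p!-2}. Since p ≠ (p+p!-2)+2 = p+p!, w ∈ L; and |w| ≥ p.
Write w = xyz as guaranteed by the lemma, with |xy| ≤ p and y is nonempty.
Since the first p symbols of w are all 0's and |xy| ≤ p, y lies entirely in the leading 0-block: y = 0^k for some k with 1 ≤ k ≤ p.
Since 1 ≤ k ≤ p, k divides p!; set t = 1 + p!/k. Then xy^t z has p + (p!/k)·k = p + p! copies of 0. Now the 0-count is p+p! and (1-count)+2 = (p+p!-2)+2 = p+p!, so i ≠ j+2 fails. So xy^t z = 0^{p+p!} 1^{p+p!-2} ∉ L.
This is a contradiction; hence L is not regular.

0^{p+p!} 1^{p+p!-2}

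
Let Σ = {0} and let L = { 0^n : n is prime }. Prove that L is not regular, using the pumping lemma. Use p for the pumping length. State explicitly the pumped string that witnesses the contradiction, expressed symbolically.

Suppose for contradiction that L is regular, and let p be the pumping length.
Let q be a prime with q ≥ p+2 (infinitely many primes exist), and take w = 0^q ∈ L with |w| = q ≥ p.
By the pumping lemma, w = xyz with |xy| ≤ p and |y| > 0.
Then y = 0^k for some k with 1 ≤ k ≤ p.
Since 1 ≤ k ≤ p, |xz| = q-k. Pump with i = q+1: |xy^{q+1}z| = (q-k)+(q+1)k = q+qk = q(1+k), which is composite (both factors ≥ 2). So xy^{q+1}z = 0^{q(1+k)} ∉ L.
This is a contradiction; hence L is not regular.

0^{q(1+k)}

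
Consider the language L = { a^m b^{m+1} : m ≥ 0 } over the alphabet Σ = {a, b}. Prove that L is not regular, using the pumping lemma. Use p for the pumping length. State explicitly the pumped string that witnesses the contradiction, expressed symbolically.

Toward a contradiction, assume L is regular with pumping length p.
Choose w = a^p b^{p+1}, which is in L with |w| = 2p+1 ≥ p.
Write w = xyz as guaranteed by the lemma, with |xy| ≤ p and |y| ≥ 1.
Because |xy| ≤ p and w begins with p copies of a, we have y = a^k with 1 ≤ k ≤ p.
Pump with i = 2: xy^2z = a^{p+k} b^{p+1}. For this to lie in L we would need p+1 = (p+k)+1, which forces k = 0. But k ≥ 1, so xy^2z ∉ L.
This contradicts the pumping lemma, so L is not regular.

a^{p+k} b^{p+1}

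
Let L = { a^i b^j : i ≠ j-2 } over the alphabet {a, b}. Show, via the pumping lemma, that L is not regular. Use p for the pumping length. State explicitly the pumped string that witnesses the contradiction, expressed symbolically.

a^{p+p!} b^{p+p!+2}

Toward a contradiction, assume L is regular with pumping length p.
Choose w = a^p b^{p+p!+2}. Since p ≠ (p+p!+2)-2 = p+p!, w ∈ L; and |w| ≥ p.
By the pumping lemma, w = xyz with |xy| ≤ p and |y| ≥ 1.
The first p characters of w are a's, so xy (and hence y) consists only of a's. Write y = a^k, 1 ≤ k ≤ p.
Since 1 ≤ k ≤ p, k divides p!; set t = 1 + p!/k. Then xy^t z has p + (p!/k)·k = p + p! copies of a. Now the a-count is p+p! and (b-count)-2 = (p+p!+2)-2 = p+p!, so i ≠ j-2 fails. So xy^t z = a^{p+p!} b^{p+p!+2} ∉ L.
This contradicts the pumping lemma, so L is not regular.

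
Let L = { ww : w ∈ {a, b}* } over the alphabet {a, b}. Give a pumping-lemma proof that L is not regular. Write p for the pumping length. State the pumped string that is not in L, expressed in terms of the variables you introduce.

a^{p+k} b^p a^p b^p

Suppose for contradiction that L is regular, and let p be the pumping length.
Take w = a^p b^p a^p b^p = uu where u = a^pb^p; then w ∈ L and |w| = 4p ≥ p.
The pumping lemma gives a decomposition w = xyz where |xy| ≤ p and y is nonempty.
The first p characters of w are a's, so xy (and hence y) consists only of a's. Write y = a^k, 1 ≤ k ≤ p.
Pump with i = 2: xy^2z = a^{p+k} b^p a^p b^p, of length 4p+k. Suppose this equals vv. The string starts with a and ends with b, so v does too; thus the boundary between the two copies of v is a b→a transition. There is exactly one such transition, at position 2p+k, so |v| = 2p+k and |vv| = 4p+2k ≠ 4p+k since k ≥ 1. So xy^2z ∉ L.
This is a contradiction; hence L is not regular.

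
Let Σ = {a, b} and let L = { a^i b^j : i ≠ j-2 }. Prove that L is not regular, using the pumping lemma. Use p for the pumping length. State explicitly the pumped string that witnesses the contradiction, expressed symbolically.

a^{p+p!} b^{p+p!+2}

Assume L is regular. Let p be the pumping length given by the pumping lemma.
Choose w = a^p b^{p+p!+2}. Since p ≠ (p+p!+2)-2 = p+p!, w ∈ L; and |w| ≥ p.
Write w = xyz as guaranteed by the lemma, with |xy| ≤ p and y is nonempty.
The first p characters of w are a's, so xy (and hence y) consists only of a's. Write y = a^k, 1 ≤ k ≤ p.
Since 1 ≤ k ≤ p, k divides p!; set t = 1 + p!/k. Then xy^t z has p + (p!/k)·k = p + p! copies of a. Now the a-count is p+p! and (b-count)-2 = (p+p!+2)-2 = p+p!, so i ≠ j-2 fails. So xy^t z = a^{p+p!} b^{p+p!+2} ∉ L.
This contradicts the pumping lemma, so L is not regular.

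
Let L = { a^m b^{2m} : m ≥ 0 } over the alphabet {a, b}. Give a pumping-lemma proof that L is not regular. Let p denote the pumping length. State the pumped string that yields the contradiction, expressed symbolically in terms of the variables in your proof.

a^{p+k} b^{2p}

Suppose for contradiction that L is regular, and let p be the pumping length.
Let w = a^p b^{2p} ∈ L; note |w| = 3p ≥ p.
The pumping lemma gives a decomposition w = xyz where |xy| ≤ p and |y| ≥ 1.
Because |xy| ≤ p and w begins with p copies of a, we have y = a^k with 1 ≤ k ≤ p.
Pump with i = 2: xy^2z = a^{p+k} b^{2p}. For this to lie in L we would need 2p = 2(p+k), which forces k = 0. But k ≥ 1, so xy^2z ∉ L.
This contradicts the pumping lemma, so L is not regular.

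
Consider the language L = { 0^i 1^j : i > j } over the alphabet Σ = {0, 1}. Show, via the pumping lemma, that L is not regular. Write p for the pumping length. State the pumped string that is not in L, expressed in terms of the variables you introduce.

Suppose for contradiction that L is regular, and let p be the pumping length.
Choose w = 0^{p+1} 1^p ∈ L, with |w| = 2p+1 ≥ p.
The pumping lemma gives a decomposition w = xyz where |xy| ≤ p and y is nonempty.
The first p characters of w are 0's, so xy (and hence y) consists only of 0's. Write y = 0^k, 1 ≤ k ≤ p.
Consider xy^0z = xz = 0^{p+1-k} 1^p. Since k ≥ 1, the 0-count p+1-k is at most p, so i > j fails; thus xz ∉ L.
Contradiction. Therefore L is not regular.

0^{p+1-k} 1^p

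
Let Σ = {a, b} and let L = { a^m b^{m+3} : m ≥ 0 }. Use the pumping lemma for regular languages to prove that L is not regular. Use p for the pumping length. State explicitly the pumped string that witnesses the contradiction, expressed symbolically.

a^{p+k} b^{p+3}

Suppose for contradiction that L is regular, and let p be the pumping length.
Choose w = a^p b^{p+3}, which is in L with |w| = 2p+3 ≥ p.
The pumping lemma gives a decomposition w = xyz where |xy| ≤ p and y is nonempty.
The first p characters of w are a's, so xy (and hence y) consists only of a's. Write y = a^k, 1 ≤ k ≤ p.
Pump with i = 2: xy^2z = a^{p+k} b^{p+3}. For this to lie in L we would need p+3 = (p+k)+3, which forces k = 0. But k ≥ 1, so xy^2z ∉ L.
This is a contradiction; hence L is not regular.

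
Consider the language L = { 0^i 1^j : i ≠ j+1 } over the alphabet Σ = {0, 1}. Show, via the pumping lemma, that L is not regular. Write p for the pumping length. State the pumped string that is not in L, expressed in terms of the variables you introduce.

0^{p+p!} 1^{p+p!-1}

Suppose for contradiction that L is regular, and let p be the pumping length.
Choose w = 0^p 1^{p+p!-1}. Since p ≠ (p+p!-1)+1 = p+p!, w ∈ L; and |w| ≥ p.
By the pumping lemma, w = xyz with |xy| ≤ p and y is nonempty.
Since the first p symbols of w are all 0's and |xy| ≤ p, y lies entirely in the leading 0-block: y = 0^k for some k with 1 ≤ k ≤ p.
Since 1 ≤ k ≤ p, k divides p!; set t = 1 + p!/k. Then xy^t z has p + (p!/k)·k = p + p! copies of 0. Now the 0-count is p+p! and (1-count)+1 = (p+p!-1)+1 = p+p!, so i ≠ j+1 fails. So xy^t z = 0^{p+p!} 1^{p+p!-1} ∉ L.
This contradicts the pumping lemma, so L is not regular.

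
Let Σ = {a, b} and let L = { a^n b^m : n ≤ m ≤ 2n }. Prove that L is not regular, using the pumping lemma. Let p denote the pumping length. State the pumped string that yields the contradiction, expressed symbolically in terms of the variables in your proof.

Toward a contradiction, assume L is regular with pumping length p.
Take w = a^p b^p ∈ L (since p ≤ p ≤ 2p), with |w| = 2p ≥ p.
The pumping lemma gives a decomposition w = xyz where |xy| ≤ p and |y| > 0.
Since the first p symbols of w are all a's and |xy| ≤ p, y lies entirely in the leading a-block: y = a^k for some k with 1 ≤ k ≤ p.
Pump with i = 2: xy^2z = a^{p+k} b^p. Now n = p+k > p = m, so the condition n ≤ m fails. Thus xy^2z ∉ L.
This is a contradiction; hence L is not regular.

a^{p+k} b^p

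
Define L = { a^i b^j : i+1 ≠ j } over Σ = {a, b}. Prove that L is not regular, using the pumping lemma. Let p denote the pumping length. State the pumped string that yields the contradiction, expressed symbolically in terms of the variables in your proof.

Suppose for contradiction that L is regular, and let p be the pumping length.
Choose w = a^p b^{p+p!+1}. Since p ≠ (p+p!+1)-1 = p+p!, w ∈ L; and |w| ≥ p.
The pumping lemma gives a decomposition w = xyz where |xy| ≤ p and y is nonempty.
Because |xy| ≤ p and w begins with p copies of a, we have y = a^k with 1 ≤ k ≤ p.
Since 1 ≤ k ≤ p, k divides p!; set t = 1 + p!/k. Then xy^t z has p + (p!/k)·k = p + p! copies of a. Now the a-count is p+p! and (b-count)-1 = (p+p!+1)-1 = p+p!, so i+1 ≠ j fails. So xy^t z = a^{p+p!} b^{p+p!+1} ∉ L.
This is a contradiction; hence L is not regular.

a^{p+p!} b^{p+p!+1}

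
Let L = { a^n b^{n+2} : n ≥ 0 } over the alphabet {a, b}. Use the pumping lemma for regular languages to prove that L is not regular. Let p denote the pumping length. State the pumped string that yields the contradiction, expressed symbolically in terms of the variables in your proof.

Toward a contradiction, assume L is regular with pumping length p.
Let w = a^p b^{p+2} ∈ L; note |w| = 2p+2 ≥ p.
Write w = xyz as guaranteed by the lemma, with |xy| ≤ p and y is nonempty.
Because |xy| ≤ p and w begins with p copies of a, we have y = a^k with 1 ≤ k ≤ p.
Pump with i = 2: xy^2z = a^{p+k} b^{p+2}. For this to lie in L we would need p+2 = (p+k)+2, which forces k = 0. But k ≥ 1, so xy^2z ∉ L.
Contradiction. Therefore L is not regular.

a^{p+k} b^{p+2}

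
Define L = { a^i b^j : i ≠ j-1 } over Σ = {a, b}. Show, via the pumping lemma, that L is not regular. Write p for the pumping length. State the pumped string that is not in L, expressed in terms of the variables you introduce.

a^{p+p!} b^{p+p!+1}

Toward a contradiction, assume L is regular with pumping length p.
Choose w = a^p b^{p+p!+1}. Since p ≠ (p+p!+1)-1 = p+p!, w ∈ L; and |w| ≥ p.
The pumping lemma gives a decomposition w = xyz where |xy| ≤ p and |y| > 0.
Because |xy| ≤ p and w begins with p copies of a, we have y = a^k with 1 ≤ k ≤ p.
Since 1 ≤ k ≤ p, k divides p!; set t = 1 + p!/k. Then xy^t z has p + (p!/k)·k = p + p! copies of a. Now the a-count is p+p! and (b-count)-1 = (p+p!+1)-1 = p+p!, so i ≠ j-1 fails. So xy^t z = a^{p+p!} b^{p+p!+1} ∉ L.
This contradicts the pumping lemma, so L is not regular.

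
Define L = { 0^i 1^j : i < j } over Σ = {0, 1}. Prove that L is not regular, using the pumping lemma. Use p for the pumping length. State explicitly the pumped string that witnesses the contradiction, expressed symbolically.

0^{p+k} 1^{p+1}

Assume L is regular; let p be its pumping constant.
Choose w = 0^p 1^{p+1} ∈ L, with |w| = 2p+1 ≥ p.
The pumping lemma gives a decomposition w = xyz where |xy| ≤ p and |y| ≥ 1.
Since the first p symbols of w are all 0's and |xy| ≤ p, y lies entirely in the leading 0-block: y = 0^k for some k with 1 ≤ k ≤ p.
Consider xy^2z = 0^{p+k} 1^{p+1}. Since k ≥ 1, the 0-count p+k is at least p+1, so i < j fails; thus xy^2z ∉ L.
This is a contradiction; hence L is not regular.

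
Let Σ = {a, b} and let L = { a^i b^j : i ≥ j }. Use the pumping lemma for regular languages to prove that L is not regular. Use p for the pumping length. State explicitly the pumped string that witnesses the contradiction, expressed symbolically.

Suppose for contradiction that L is regular, and let p be the pumping length.
Choose w = a^p b^p ∈ L, with |w| = 2p ≥ p.
Write w = xyz as guaranteed by the lemma, with |xy| ≤ p and |y| ≥ 1.
Since the first p symbols of w are all a's and |xy| ≤ p, y lies entirely in the leading a-block: y = a^k for some k with 1 ≤ k ≤ p.
Consider xy^0z = xz = a^{p-k} b^p. Since k ≥ 1, the a-count p-k is less than p, so i ≥ j fails; thus xz ∉ L.
This contradicts the pumping lemma, so L is not regular.

a^{p-k} b^p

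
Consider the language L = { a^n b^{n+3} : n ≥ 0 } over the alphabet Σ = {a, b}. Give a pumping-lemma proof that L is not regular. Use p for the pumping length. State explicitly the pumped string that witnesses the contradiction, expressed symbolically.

a^{p+k} b^{p+3}

Suppose for contradiction that L is regular, and let p be the pumping length.
Take w = a^p b^{p+3}. Then w ∈ L and |w| = 2p+3 ≥ p.
By the pumping lemma, w = xyz with |xy| ≤ p and |y| ≥ 1.
Since the first p symbols of w are all a's and |xy| ≤ p, y lies entirely in the leading a-block: y = a^k for some k with 1 ≤ k ≤ p.
Pump with i = 2: xy^2z = a^{p+k} b^{p+3}. For this to lie in L we would need p+3 = (p+k)+3, which forces k = 0. But k ≥ 1, so xy^2z ∉ L.
This contradicts the pumping lemma, so L is not regular.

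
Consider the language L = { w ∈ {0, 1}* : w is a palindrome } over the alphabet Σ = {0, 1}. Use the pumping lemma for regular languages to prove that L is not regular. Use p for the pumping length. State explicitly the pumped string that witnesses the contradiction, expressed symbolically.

Assume L is regular. Let p be the pumping length given by the pumping lemma.
Take w = 0^p 1 0^p, a palindrome of length 2p+1 ≥ p.
The pumping lemma gives a decomposition w = xyz where |xy| ≤ p and |y| > 0.
Since the first p symbols of w are all 0's and |xy| ≤ p, y lies entirely in the leading 0-block: y = 0^k for some k with 1 ≤ k ≤ p.
Pump with i = 2: xy^2z = 0^{p+k} 1 0^p. Its reverse is 0^p 1 0^{p+k}, which differs from xy^2z since k ≥ 1. So xy^2z is not a palindrome and xy^2z ∉ L.
This contradicts the pumping lemma, so L is not regular.

0^{p+k} 1 0^p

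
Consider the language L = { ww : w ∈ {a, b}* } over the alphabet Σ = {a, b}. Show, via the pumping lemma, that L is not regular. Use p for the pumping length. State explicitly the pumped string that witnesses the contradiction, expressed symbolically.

a^{p+k} b^p a^p b^p

Suppose for contradiction that L is regular, and let p be the pumping length.
Take w = a^p b^p a^p b^p = uu where u = a^pb^p; then w ∈ L and |w| = 4p ≥ p.
The pumping lemma gives a decomposition w = xyz where |xy| ≤ p and |y| ≥ 1.
Because |xy| ≤ p and w begins with p copies of a, we have y = a^k with 1 ≤ k ≤ p.
Pump with i = 2: xy^2z = a^{p+k} b^p a^p b^p, of length 4p+k. Suppose this equals vv. The string starts with a and ends with b, so v does too; thus the boundary between the two copies of v is a b→a transition. There is exactly one such transition, at position 2p+k, so |v| = 2p+k and |vv| = 4p+2k ≠ 4p+k since k ≥ 1. So xy^2z ∉ L.
Contradiction. Therefore L is not regular.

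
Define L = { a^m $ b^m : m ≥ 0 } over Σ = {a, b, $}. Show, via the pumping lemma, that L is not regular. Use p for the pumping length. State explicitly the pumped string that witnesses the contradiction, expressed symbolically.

a^{p+k} $ b^p

Suppose for contradiction that L is regular, and let p be the pumping length.
Take w = a^p $ b^p ∈ L with |w| = 2p+1 ≥ p.
By the pumping lemma, w = xyz with |xy| ≤ p and |y| ≥ 1.
Because |xy| ≤ p and w begins with p copies of a, we have y = a^k with 1 ≤ k ≤ p.
Pump with i = 2: xy^2z = a^{p+k} $ b^p, which would require p+k = p. But k ≥ 1, so xy^2z ∉ L.
This contradicts the pumping lemma, so L is not regular.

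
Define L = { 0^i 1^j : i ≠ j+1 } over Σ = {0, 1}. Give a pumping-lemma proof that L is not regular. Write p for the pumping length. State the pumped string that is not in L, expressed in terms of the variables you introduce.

Assume L is regular; let p be its pumping constant.
Choose w = 0^p 1^{p+p!-1}. Since p ≠ (p+p!-1)+1 = p+p!, w ∈ L; and |w| ≥ p.
Write w = xyz as guaranteed by the lemma, with |xy| ≤ p and |y| ≥ 1.
The first p characters of w are 0's, so xy (and hence y) consists only of 0's. Write y = 0^k, 1 ≤ k ≤ p.
Since 1 ≤ k ≤ p, k divides p!; set t = 1 + p!/k. Then xy^t z has p + (p!/k)·k = p + p! copies of 0. Now the 0-count is p+p! and (1-count)+1 = (p+p!-1)+1 = p+p!, so i ≠ j+1 fails. So xy^t z = 0^{p+p!} 1^{p+p!-1} ∉ L.
This contradicts the pumping lemma, so L is not regular.

0^{p+p!} 1^{p+p!-1}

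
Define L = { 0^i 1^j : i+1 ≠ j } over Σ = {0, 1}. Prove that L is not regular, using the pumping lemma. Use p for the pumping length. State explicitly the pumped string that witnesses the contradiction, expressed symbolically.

0^{p+p!} 1^{p+p!+1}

Toward a contradiction, assume L is regular with pumping length p.
Choose w = 0^p 1^{p+p!+1}. Since p ≠ (p+p!+1)-1 = p+p!, w ∈ L; and |w| ≥ p.
Write w = xyz as guaranteed by the lemma, with |xy| ≤ p and |y| > 0.
The first p characters of w are 0's, so xy (and hence y) consists only of 0's. Write y = 0^k, 1 ≤ k ≤ p.
Since 1 ≤ k ≤ p, k divides p!; set t = 1 + p!/k. Then xy^t z has p + (p!/k)·k = p + p! copies of 0. Now the 0-count is p+p! and (1-count)-1 = (p+p!+1)-1 = p+p!, so i+1 ≠ j fails. So xy^t z = 0^{p+p!} 1^{p+p!+1} ∉ L.
This contradicts the pumping lemma, so L is not regular.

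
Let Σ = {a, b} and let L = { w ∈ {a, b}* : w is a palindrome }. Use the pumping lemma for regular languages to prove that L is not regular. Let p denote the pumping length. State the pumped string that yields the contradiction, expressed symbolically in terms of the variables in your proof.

a^{p+k} b a^p

Assume L is regular. Let p be the pumping length given by the pumping lemma.
Take w = a^p b a^p, a palindrome of length 2p+1 ≥ p.
By the pumping lemma, w = xyz with |xy| ≤ p and y is nonempty.
Because |xy| ≤ p and w begins with p copies of a, we have y = a^k with 1 ≤ k ≤ p.
Pump with i = 2: xy^2z = a^{p+k} b a^p. Its reverse is a^p b a^{p+k}, which differs from xy^2z since k ≥ 1. So xy^2z is not a palindrome and xy^2z ∉ L.
This contradicts the pumping lemma, so L is not regular.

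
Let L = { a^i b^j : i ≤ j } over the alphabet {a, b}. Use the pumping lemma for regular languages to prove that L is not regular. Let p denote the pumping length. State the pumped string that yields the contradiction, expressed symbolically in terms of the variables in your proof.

Assume L is regular. Let p be the pumping length given by the pumping lemma.
Choose w = a^p b^p ∈ L, with |w| = 2p ≥ p.
Write w = xyz as guaranteed by the lemma, with |xy| ≤ p and y is nonempty.
Because |xy| ≤ p and w begins with p copies of a, we have y = a^k with 1 ≤ k ≤ p.
Consider xy^2z = a^{p+k} b^p. Since k ≥ 1, the a-count p+k exceeds the b-count p, so i ≤ j fails; thus xy^2z ∉ L.
This contradicts the pumping lemma, so L is not regular.

a^{p+k} b^p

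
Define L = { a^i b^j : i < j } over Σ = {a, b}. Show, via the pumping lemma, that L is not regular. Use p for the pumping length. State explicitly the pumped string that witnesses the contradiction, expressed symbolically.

Suppose for contradiction that L is regular, and let p be the pumping length.
Choose w = a^p b^{p+1} ∈ L, with |w| = 2p+1 ≥ p.
By the pumping lemma, w = xyz with |xy| ≤ p and y is nonempty.
The first p characters of w are a's, so xy (and hence y) consists only of a's. Write y = a^k, 1 ≤ k ≤ p.
Consider xy^2z = a^{p+k} b^{p+1}. Since k ≥ 1, the a-count p+k is at least p+1, so i < j fails; thus xy^2z ∉ L.
This is a contradiction; hence L is not regular.

a^{p+k} b^{p+1}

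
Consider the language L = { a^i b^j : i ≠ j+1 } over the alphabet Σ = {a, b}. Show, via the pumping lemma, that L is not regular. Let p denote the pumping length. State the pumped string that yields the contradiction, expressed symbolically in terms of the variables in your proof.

Assume L is regular; let p be its pumping constant.
Choose w = a^p b^{p+p!-1}. Since p ≠ (p+p!-1)+1 = p+p!, w ∈ L; and |w| ≥ p.
By the pumping lemma, w = xyz with |xy| ≤ p and |y| > 0.
Since the first p symbols of w are all a's and |xy| ≤ p, y lies entirely in the leading a-block: y = a^k for some k with 1 ≤ k ≤ p.
Since 1 ≤ k ≤ p, k divides p!; set t = 1 + p!/k. Then xy^t z has p + (p!/k)·k = p + p! copies of a. Now the a-count is p+p! and (b-count)+1 = (p+p!-1)+1 = p+p!, so i ≠ j+1 fails. So xy^t z = a^{p+p!} b^{p+p!-1} ∉ L.
This contradicts the pumping lemma, so L is not regular.

a^{p+p!} b^{p+p!-1}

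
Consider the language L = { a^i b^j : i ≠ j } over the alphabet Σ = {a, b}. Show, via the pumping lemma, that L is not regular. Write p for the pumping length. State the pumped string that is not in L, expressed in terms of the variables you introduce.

Assume L is regular; let p be its pumping constant.
Choose w = a^p b^{p+p!}. Since p ≠ p+p!, w ∈ L; and |w| ≥ p.
By the pumping lemma, w = xyz with |xy| ≤ p and |y| ≥ 1.
Because |xy| ≤ p and w begins with p copies of a, we have y = a^k with 1 ≤ k ≤ p.
Since 1 ≤ k ≤ p, k divides p!; set t = 1 + p!/k. Then xy^t z has p + (p!/k)·k = p + p! copies of a. Now the a-count equals the b-count, so i ≠ j fails. So xy^t z = a^{p+p!} b^{p+p!} ∉ L.
Contradiction. Therefore L is not regular.

a^{p+p!} b^{p+p!}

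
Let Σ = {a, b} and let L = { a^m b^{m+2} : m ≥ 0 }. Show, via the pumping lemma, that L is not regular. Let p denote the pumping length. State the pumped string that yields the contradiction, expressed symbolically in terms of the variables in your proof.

Assume L is regular; let p be its pumping constant.
Take w = a^p b^{p+2}. Then w ∈ L and |w| = 2p+2 ≥ p.
Write w = xyz as guaranteed by the lemma, with |xy| ≤ p and |y| ≥ 1.
Since the first p symbols of w are all a's and |xy| ≤ p, y lies entirely in the leading a-block: y = a^k for some k with 1 ≤ k ≤ p.
Pump with i = 2: xy^2z = a^{p+k} b^{p+2}. For this to lie in L we would need p+2 = (p+k)+2, which forces k = 0. But k ≥ 1, so xy^2z ∉ L.
This is a contradiction; hence L is not regular.

a^{p+k} b^{p+2}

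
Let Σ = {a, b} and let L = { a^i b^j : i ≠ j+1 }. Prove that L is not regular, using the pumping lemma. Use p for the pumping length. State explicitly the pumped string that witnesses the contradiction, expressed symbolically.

Assume L is regular; let p be its pumping constant.
Choose w = a^p b^{p+p!-1}. Since p ≠ (p+p!-1)+1 = p+p!, w ∈ L; and |w| ≥ p.
The pumping lemma gives a decomposition w = xyz where |xy| ≤ p and |y| > 0.
The first p characters of w are a's, so xy (and hence y) consists only of a's. Write y = a^k, 1 ≤ k ≤ p.
Since 1 ≤ k ≤ p, k divides p!; set t = 1 + p!/k. Then xy^t z has p + (p!/k)·k = p + p! copies of a. Now the a-count is p+p! and (b-count)+1 = (p+p!-1)+1 = p+p!, so i ≠ j+1 fails. So xy^t z = a^{p+p!} b^{p+p!-1} ∉ L.
Contradiction. Therefore L is not regular.

a^{p+p!} b^{p+p!-1}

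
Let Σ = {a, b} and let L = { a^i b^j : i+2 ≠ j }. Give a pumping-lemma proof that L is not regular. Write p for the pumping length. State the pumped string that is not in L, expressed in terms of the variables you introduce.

Assume L is regular; let p be its pumping constant.
Choose w = a^p b^{p+p!+2}. Since p ≠ (p+p!+2)-2 = p+p!, w ∈ L; and |w| ≥ p.
By the pumping lemma, w = xyz with |xy| ≤ p and |y| > 0.
The first p characters of w are a's, so xy (and hence y) consists only of a's. Write y = a^k, 1 ≤ k ≤ p.
Since 1 ≤ k ≤ p, k divides p!; set t = 1 + p!/k. Then xy^t z has p + (p!/k)·k = p + p! copies of a. Now the a-count is p+p! and (b-count)-2 = (p+p!+2)-2 = p+p!, so i+2 ≠ j fails. So xy^t z = a^{p+p!} b^{p+p!+2} ∉ L.
This contradicts the pumping lemma, so L is not regular.

a^{p+p!} b^{p+p!+2}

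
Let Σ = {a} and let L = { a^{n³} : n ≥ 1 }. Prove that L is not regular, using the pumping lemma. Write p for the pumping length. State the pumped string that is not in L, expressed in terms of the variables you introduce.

a^{p³+k}

Assume L is regular. Let p be the pumping length given by the pumping lemma.
Take w = a^{p³} ∈ L with |w| = p³ ≥ p.
By the pumping lemma, w = xyz with |xy| ≤ p and y is nonempty.
Then y = a^k for some k with 1 ≤ k ≤ p.
Pump with i = 2: xy^2z = a^{p³+k}. Since 1 ≤ k ≤ p, p³ < p³+k ≤ p³+p < p³+3p²+3p+1 = (p+1)³, so p³+k is not a perfect cube. So xy^2z ∉ L.
This contradicts the pumping lemma, so L is not regular.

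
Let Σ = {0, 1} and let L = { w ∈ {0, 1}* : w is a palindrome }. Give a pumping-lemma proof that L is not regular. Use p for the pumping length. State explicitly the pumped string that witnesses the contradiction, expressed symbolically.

0^{p+k} 1 0^p

Toward a contradiction, assume L is regular with pumping length p.
Take w = 0^p 1 0^p, a palindrome of length 2p+1 ≥ p.
By the pumping lemma, w = xyz with |xy| ≤ p and |y| ≥ 1.
Since the first p symbols of w are all 0's and |xy| ≤ p, y lies entirely in the leading 0-block: y = 0^k for some k with 1 ≤ k ≤ p.
Pump with i = 2: xy^2z = 0^{p+k} 1 0^p. Its reverse is 0^p 1 0^{p+k}, which differs from xy^2z since k ≥ 1. So xy^2z is not a palindrome and xy^2z ∉ L.
This is a contradiction; hence L is not regular.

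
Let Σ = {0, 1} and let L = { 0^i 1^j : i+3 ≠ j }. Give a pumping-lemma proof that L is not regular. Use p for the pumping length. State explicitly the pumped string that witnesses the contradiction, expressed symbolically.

0^{p+p!} 1^{p+p!+3}

Toward a contradiction, assume L is regular with pumping length p.
Choose w = 0^p 1^{p+p!+3}. Since p ≠ (p+p!+3)-3 = p+p!, w ∈ L; and |w| ≥ p.
The pumping lemma gives a decomposition w = xyz where |xy| ≤ p and y is nonempty.
Since the first p symbols of w are all 0's and |xy| ≤ p, y lies entirely in the leading 0-block: y = 0^k for some k with 1 ≤ k ≤ p.
Since 1 ≤ k ≤ p, k divides p!; set t = 1 + p!/k. Then xy^t z has p + (p!/k)·k = p + p! copies of 0. Now the 0-count is p+p! and (1-count)-3 = (p+p!+3)-3 = p+p!, so i+3 ≠ j fails. So xy^t z = 0^{p+p!} 1^{p+p!+3} ∉ L.
This contradicts the pumping lemma, so L is not regular.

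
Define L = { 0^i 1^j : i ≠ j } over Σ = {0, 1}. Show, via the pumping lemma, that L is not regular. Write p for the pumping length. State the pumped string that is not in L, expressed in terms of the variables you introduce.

Suppose for contradiction that L is regular, and let p be the pumping length.
Choose w = 0^p 1^{p+p!}. Since p ≠ p+p!, w ∈ L; and |w| ≥ p.
The pumping lemma gives a decomposition w = xyz where |xy| ≤ p and y is nonempty.
Since the first p symbols of w are all 0's and |xy| ≤ p, y lies entirely in the leading 0-block: y = 0^k for some k with 1 ≤ k ≤ p.
Since 1 ≤ k ≤ p, k divides p!; set t = 1 + p!/k. Then xy^t z has p + (p!/k)·k = p + p! copies of 0. Now the 0-count equals the 1-count, so i ≠ j fails. So xy^t z = 0^{p+p!} 1^{p+p!} ∉ L.
This contradicts the pumping lemma, so L is not regular.

0^{p+p!} 1^{p+p!}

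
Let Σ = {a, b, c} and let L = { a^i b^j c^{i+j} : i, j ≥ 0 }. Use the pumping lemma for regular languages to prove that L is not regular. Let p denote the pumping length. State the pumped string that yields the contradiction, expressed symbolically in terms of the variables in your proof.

a^{p+k} b^p c^{2p}

Toward a contradiction, assume L is regular with pumping length p.
Take w = a^p b^p c^{2p} ∈ L (with i=j=p, i+j=2p), |w| = 4p ≥ p.
Write w = xyz as guaranteed by the lemma, with |xy| ≤ p and |y| > 0.
Since the first p symbols of w are all a's and |xy| ≤ p, y lies entirely in the leading a-block: y = a^k for some k with 1 ≤ k ≤ p.
Consider xy^2z = a^{p+k} b^p c^{2p}. Now the a- and b-counts sum to 2p+k, but the c-count is 2p ≠ 2p+k. So xy^2z ∉ L.
Contradiction. Therefore L is not regular.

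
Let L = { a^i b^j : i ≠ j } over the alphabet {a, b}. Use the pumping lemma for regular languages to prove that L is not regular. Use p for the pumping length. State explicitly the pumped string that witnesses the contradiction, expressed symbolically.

a^{p+p!} b^{p+p!}

Toward a contradiction, assume L is regular with pumping length p.
Choose w = a^p b^{p+p!}. Since p ≠ p+p!, w ∈ L; and |w| ≥ p.
The pumping lemma gives a decomposition w = xyz where |xy| ≤ p and |y| > 0.
The first p characters of w are a's, so xy (and hence y) consists only of a's. Write y = a^k, 1 ≤ k ≤ p.
Since 1 ≤ k ≤ p, k divides p!; set t = 1 + p!/k. Then xy^t z has p + (p!/k)·k = p + p! copies of a. Now the a-count equals the b-count, so i ≠ j fails. So xy^t z = a^{p+p!} b^{p+p!} ∉ L.
This is a contradiction; hence L is not regular.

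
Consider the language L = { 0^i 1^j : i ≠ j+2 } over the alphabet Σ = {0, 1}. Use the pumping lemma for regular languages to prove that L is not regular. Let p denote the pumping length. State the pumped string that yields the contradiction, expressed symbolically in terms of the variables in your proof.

0^{p+p!} 1^{p+p!-2}

Toward a contradiction, assume L is regular with pumping length p.
Choose w = 0^p 1^{p+p!-2}. Since p ≠ (p+p!-2)+2 = p+p!, w ∈ L; and |w| ≥ p.
The pumping lemma gives a decomposition w = xyz where |xy| ≤ p and y is nonempty.
Because |xy| ≤ p and w begins with p copies of 0, we have y = 0^k with 1 ≤ k ≤ p.
Since 1 ≤ k ≤ p, k divides p!; set t = 1 + p!/k. Then xy^t z has p + (p!/k)·k = p + p! copies of 0. Now the 0-count is p+p! and (1-count)+2 = (p+p!-2)+2 = p+p!, so i ≠ j+2 fails. So xy^t z = 0^{p+p!} 1^{p+p!-2} ∉ L.
This contradicts the pumping lemma, so L is not regular.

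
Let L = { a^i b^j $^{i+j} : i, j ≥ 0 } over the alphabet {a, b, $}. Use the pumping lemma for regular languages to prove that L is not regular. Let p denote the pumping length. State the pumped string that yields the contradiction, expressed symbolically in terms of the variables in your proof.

Assume L is regular; let p be its pumping constant.
Take w = a^p b^p $^{2p} ∈ L (with i=j=p, i+j=2p), |w| = 4p ≥ p.
By the pumping lemma, w = xyz with |xy| ≤ p and |y| ≥ 1.
Since the first p symbols of w are all a's and |xy| ≤ p, y lies entirely in the leading a-block: y = a^k for some k with 1 ≤ k ≤ p.
Consider xy^2z = a^{p+k} b^p $^{2p}. Now the a- and b-counts sum to 2p+k, but the $-count is 2p ≠ 2p+k. So xy^2z ∉ L.
Contradiction. Therefore L is not regular.

a^{p+k} b^p $^{2p}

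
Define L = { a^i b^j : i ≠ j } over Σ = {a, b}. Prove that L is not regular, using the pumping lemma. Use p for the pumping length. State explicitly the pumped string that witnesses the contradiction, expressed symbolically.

a^{p+p!} b^{p+p!}

Assume L is regular. Let p be the pumping length given by the pumping lemma.
Choose w = a^p b^{p+p!}. Since p ≠ p+p!, w ∈ L; and |w| ≥ p.
Write w = xyz as guaranteed by the lemma, with |xy| ≤ p and |y| ≥ 1.
The first p characters of w are a's, so xy (and hence y) consists only of a's. Write y = a^k, 1 ≤ k ≤ p.
Since 1 ≤ k ≤ p, k divides p!; set t = 1 + p!/k. Then xy^t z has p + (p!/k)·k = p + p! copies of a. Now the a-count equals the b-count, so i ≠ j fails. So xy^t z = a^{p+p!} b^{p+p!} ∉ L.
Contradiction. Therefore L is not regular.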